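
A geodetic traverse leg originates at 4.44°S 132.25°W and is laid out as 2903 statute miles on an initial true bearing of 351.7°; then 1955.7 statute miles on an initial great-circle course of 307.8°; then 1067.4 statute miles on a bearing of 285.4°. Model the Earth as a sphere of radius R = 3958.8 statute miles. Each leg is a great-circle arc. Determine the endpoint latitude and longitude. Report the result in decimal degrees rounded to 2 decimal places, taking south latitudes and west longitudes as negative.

Apply the spherical direct solution leg by leg, carrying full precision between legs.
Leg 1: from (-4.44°, -132.25°), δ = 2903/3958.8 = 0.733303 rad, θ = 351.7° → φ = 37.07°, λ = -139.21°.
Leg 2: from (37.07°, -139.21°), δ = 1955.7/3958.8 = 0.494013 rad, θ = 307.8° → φ = 49.70°, λ = -174.60°.
Leg 3: from (49.70°, -174.60°), δ = 1067.4/3958.8 = 0.269627 rad, θ = 285.4° → φ = 51.34°, λ = 161.13°.

latitude 51.34°, longitude 161.13°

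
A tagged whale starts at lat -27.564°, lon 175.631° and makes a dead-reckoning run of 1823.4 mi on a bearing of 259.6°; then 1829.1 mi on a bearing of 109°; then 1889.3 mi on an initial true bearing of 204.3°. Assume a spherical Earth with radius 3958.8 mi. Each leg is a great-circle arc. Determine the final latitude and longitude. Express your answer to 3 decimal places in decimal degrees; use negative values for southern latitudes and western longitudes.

Apply the spherical direct solution leg by leg, carrying full precision between legs.
Leg 1: from (-27.564°, 175.631°), δ = 1823.4/3958.8 = 0.460594 rad, θ = 259.6° → φ = -29.055°, λ = 145.623°.
Leg 2: from (-29.055°, 145.623°), δ = 1829.1/3958.8 = 0.462034 rad, θ = 109° → φ = -34.166°, λ = 176.247°.
Leg 3: from (-34.166°, 176.247°), δ = 1889.3/3958.8 = 0.477241 rad, θ = 204.3° → φ = -57.696°, λ = 155.533°.

latitude -57.696°, longitude 155.533°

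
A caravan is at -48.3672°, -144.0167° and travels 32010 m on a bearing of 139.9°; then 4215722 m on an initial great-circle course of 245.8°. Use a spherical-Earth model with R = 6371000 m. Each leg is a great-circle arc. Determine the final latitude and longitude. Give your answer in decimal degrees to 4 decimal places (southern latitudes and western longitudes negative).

Apply the spherical direct solution leg by leg, carrying full precision between legs.
Leg 1: from (-48.3672°, -144.0167°), δ = 32010/6371000 = 0.005024 rad, θ = 139.9° → φ = -48.5871°, λ = -143.7364°.
Leg 2: from (-48.5871°, -143.7364°), δ = 4215722/6371000 = 0.661705 rad, θ = 245.8° → φ = -49.3141°, λ = 156.9781°.

latitude -49.3141°, longitude 156.9781°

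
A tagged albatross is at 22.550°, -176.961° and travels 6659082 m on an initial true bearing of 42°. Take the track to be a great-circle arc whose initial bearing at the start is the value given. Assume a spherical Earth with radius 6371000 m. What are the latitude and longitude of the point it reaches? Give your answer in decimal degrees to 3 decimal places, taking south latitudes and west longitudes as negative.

δ = 6659082/6371000 = 1.045218 rad (59.8866°).
Converting: φ₁ = 0.393572 rad, θ = 0.733038 rad.
sin φ₂ = sin φ₁ cos δ + cos φ₁ sin δ cos θ = (0.383490)(0.501714) + (0.923545)(0.865034)(0.743145) = 0.786099
φ₂ = asin(0.786099) = 0.904472 rad = 51.822°.
Δλ = atan2( sin θ sin δ cos φ₁ , cos δ − sin φ₁ sin φ₂ ) = atan2(0.534567, 0.200253) = 1.212369 rad = 69.464°.
Hence λ₂ = -176.961° + 69.464° = -107.497°.

latitude 51.822°, longitude -107.497°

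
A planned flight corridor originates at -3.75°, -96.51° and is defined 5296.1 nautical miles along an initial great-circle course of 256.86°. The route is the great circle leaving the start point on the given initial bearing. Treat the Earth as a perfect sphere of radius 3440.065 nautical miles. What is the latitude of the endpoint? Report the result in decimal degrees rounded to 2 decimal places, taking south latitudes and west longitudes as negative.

Central angle δ = d/R = 1.539535 rad.
Start latitude φ₁ = -0.065450 rad; initial bearing θ = 4.483053 rad.
sin φ₂ = sin φ₁ cos δ + cos φ₁ sin δ cos θ = (-0.065403)(0.031256) + (0.997859)(0.999511)(-0.227331) = -0.228778
φ₂ = asin(-0.228778) = -0.230822 rad = -13.23°.
For the longitude increment, Δλ = atan2( sin θ sin δ cos φ₁, cos δ − sin φ₁ sin φ₂ ) = atan2(-0.971258, 0.016294) = -89.04°.
λ₂ = -96.51° + -89.04° = -185.55°, normalized to (−180°, 180°] → 174.45°.

latitude -13.23°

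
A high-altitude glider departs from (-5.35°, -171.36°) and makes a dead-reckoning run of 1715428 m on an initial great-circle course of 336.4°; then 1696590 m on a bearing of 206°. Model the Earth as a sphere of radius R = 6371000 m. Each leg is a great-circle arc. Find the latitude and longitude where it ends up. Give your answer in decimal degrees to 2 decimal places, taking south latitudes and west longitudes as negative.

latitude -4.95°, longitude 175.80°

Apply the spherical direct solution leg by leg, carrying full precision between legs.
Leg 1: from (-5.35°, -171.36°), δ = 1715428/6371000 = 0.269256 rad, θ = 336.4° → φ = 8.79°, λ = -177.55°.
Leg 2: from (8.79°, -177.55°), δ = 1696590/6371000 = 0.266299 rad, θ = 206° → φ = -4.95°, λ = 175.80°.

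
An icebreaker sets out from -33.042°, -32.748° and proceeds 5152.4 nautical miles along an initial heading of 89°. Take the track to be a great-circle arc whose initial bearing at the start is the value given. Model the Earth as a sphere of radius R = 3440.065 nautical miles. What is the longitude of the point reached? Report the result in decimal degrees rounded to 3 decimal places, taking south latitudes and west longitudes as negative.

The arc subtends δ = 5152.4/3440.065 = 1.497762 rad at the centre.
Converting: φ₁ = -0.576692 rad, θ = 1.553343 rad.
Destination latitude: φ₂ = arcsin( sin φ₁ cos δ + cos φ₁ sin δ cos θ ) = arcsin(-0.025196) = -1.444°.
Then Δλ = atan2(0.835909, 0.059231) = 1.500056 rad, from sin θ sin δ cos φ₁ over cos δ − sin φ₁ sin φ₂.
Hence λ₂ = -32.748° + 85.947° = 53.199°.

longitude 53.199°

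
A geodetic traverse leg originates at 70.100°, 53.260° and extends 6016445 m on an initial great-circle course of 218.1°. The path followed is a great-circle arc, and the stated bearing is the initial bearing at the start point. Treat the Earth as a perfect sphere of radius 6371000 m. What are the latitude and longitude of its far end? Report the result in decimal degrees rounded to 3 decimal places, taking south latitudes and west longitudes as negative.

δ = 6016445/6371000 = 0.944349 rad (54.1072°).
With φ₁ = 70.100° = 1.223476 rad and θ = 218.1° = 3.806563 rad:
sin φ₂ = sin φ₁ cos δ + cos φ₁ sin δ cos θ = (0.940288)(0.586271) + (0.340380)(0.810115)(-0.786935) = 0.334269
φ₂ = asin(0.334269) = 0.340829 rad = 19.528°.
For the longitude increment, Δλ = atan2( sin θ sin δ cos φ₁, cos δ − sin φ₁ sin φ₂ ) = atan2(-0.170146, 0.271962) = -32.031°.
λ₂ = 53.260° + -32.031° = 21.229°.

latitude 19.528°, longitude 21.229°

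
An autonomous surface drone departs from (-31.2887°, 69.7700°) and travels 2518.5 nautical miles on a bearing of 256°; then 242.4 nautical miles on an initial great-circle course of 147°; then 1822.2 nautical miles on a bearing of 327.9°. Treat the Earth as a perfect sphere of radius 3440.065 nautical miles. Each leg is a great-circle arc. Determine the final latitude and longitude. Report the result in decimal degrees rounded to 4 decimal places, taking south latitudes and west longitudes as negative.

latitude -8.2906°, longitude 7.0895°

Apply the spherical direct solution leg by leg, carrying full precision between legs.
Leg 1: from (-31.2887°, 69.7700°), δ = 2518.5/3440.065 = 0.732108 rad, θ = 256° → φ = -31.6324°, λ = 20.1506°.
Leg 2: from (-31.6324°, 20.1506°), δ = 242.4/3440.065 = 0.070464 rad, θ = 147° → φ = -34.9904°, λ = 22.8334°.
Leg 3: from (-34.9904°, 22.8334°), δ = 1822.2/3440.065 = 0.529699 rad, θ = 327.9° → φ = -8.2906°, λ = 7.0895°.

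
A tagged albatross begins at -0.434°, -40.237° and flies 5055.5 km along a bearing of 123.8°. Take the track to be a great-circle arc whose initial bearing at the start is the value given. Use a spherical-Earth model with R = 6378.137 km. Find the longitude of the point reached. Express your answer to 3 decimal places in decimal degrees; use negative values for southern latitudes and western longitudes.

Angular distance δ = d/R = 5055.5 / 6378.137 = 0.792630 rad.
Start latitude φ₁ = -0.007575 rad; initial bearing θ = 2.160718 rad.
sin φ₂ = sin φ₁ cos δ + cos φ₁ sin δ cos θ = (-0.007575)(0.701975) + (0.999971)(0.712202)(-0.556296) = -0.401500
φ₂ = asin(-0.401500) = -0.413155 rad = -23.672°.
Δλ = atan2( sin θ sin δ cos φ₁ , cos δ − sin φ₁ sin φ₂ ) = atan2(0.591812, 0.698934) = 0.702595 rad = 40.256°.
Hence λ₂ = -40.237° + 40.256° = 0.019°.

longitude 0.019°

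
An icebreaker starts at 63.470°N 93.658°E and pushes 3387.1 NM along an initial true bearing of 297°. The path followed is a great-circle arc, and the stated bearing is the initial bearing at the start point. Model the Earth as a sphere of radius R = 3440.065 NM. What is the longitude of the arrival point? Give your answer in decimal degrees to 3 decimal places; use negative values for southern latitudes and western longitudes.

longitude -3.353°

The arc subtends δ = 3387.1/3440.065 = 0.984603 rad at the centre.
With φ₁ = 63.470° = 1.107760 rad and θ = 297° = 5.183628 rad:
Applying the spherical law of cosines for sides, sin φ₂ = sin φ₁ cos δ + cos φ₁ sin δ cos θ = 0.663871, so φ₂ = 41.596°.
Δλ = atan2( sin θ sin δ cos φ₁ , cos δ − sin φ₁ sin φ₂ ) = atan2(-0.331541, -0.040772) = -1.693160 rad = -97.011°.
Hence λ₂ = 93.658° + -97.011° = -3.353°.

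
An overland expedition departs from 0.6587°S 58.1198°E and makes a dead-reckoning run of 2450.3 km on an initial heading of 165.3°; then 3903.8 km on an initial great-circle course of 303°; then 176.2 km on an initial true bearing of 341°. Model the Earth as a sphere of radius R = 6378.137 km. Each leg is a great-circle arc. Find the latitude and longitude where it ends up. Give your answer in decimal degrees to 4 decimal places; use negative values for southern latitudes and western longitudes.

Apply the spherical direct solution leg by leg, carrying full precision between legs.
Leg 1: from (-0.6587°, 58.1198°), δ = 2450.3/6378.137 = 0.384172 rad, θ = 165.3° → φ = -21.9105°, λ = 64.0036°.
Leg 2: from (-21.9105°, 64.0036°), δ = 3903.8/6378.137 = 0.612060 rad, θ = 303° → φ = -0.8650°, λ = 35.1929°.
Leg 3: from (-0.8650°, 35.1929°), δ = 176.2/6378.137 = 0.027626 rad, θ = 341° → φ = 0.6317°, λ = 34.6776°.

latitude 0.6317°, longitude 34.6776°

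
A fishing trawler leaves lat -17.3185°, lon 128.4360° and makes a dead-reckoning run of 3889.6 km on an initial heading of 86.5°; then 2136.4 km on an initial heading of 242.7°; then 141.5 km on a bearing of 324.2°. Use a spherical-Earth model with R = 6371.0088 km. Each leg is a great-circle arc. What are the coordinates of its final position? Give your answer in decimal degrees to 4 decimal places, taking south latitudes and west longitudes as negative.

Apply the spherical direct solution leg by leg, carrying full precision between legs.
Leg 1: from (-17.3185°, 128.4360°), δ = 3889.6/6371.0088 = 0.610516 rad, θ = 86.5° → φ = -12.1514°, λ = 164.2627°.
Leg 2: from (-12.1514°, 164.2627°), δ = 2136.4/6371.0088 = 0.335332 rad, θ = 242.7° → φ = -20.2626°, λ = 146.0998°.
Leg 3: from (-20.2626°, 146.0998°), δ = 141.5/6371.0088 = 0.022210 rad, θ = 324.2° → φ = -19.2287°, λ = 145.3115°.

latitude -19.2287°, longitude 145.3115°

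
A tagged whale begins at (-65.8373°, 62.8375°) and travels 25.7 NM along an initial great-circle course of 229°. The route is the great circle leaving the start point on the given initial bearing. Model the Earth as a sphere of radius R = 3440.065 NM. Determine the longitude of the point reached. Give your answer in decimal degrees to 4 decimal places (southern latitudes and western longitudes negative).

Central angle δ = d/R = 0.007471 rad.
Start latitude φ₁ = -1.149078 rad; initial bearing θ = 3.996804 rad.
Destination latitude: φ₂ = arcsin( sin φ₁ cos δ + cos φ₁ sin δ cos θ ) = arcsin(-0.914368) = -66.1161°.
Δλ = atan2( sin θ sin δ cos φ₁ , cos δ − sin φ₁ sin φ₂ ) = atan2(-0.002308, 0.165715) = -0.013926 rad = -0.7979°.
λ₂ = 62.8375° + -0.7979° = 62.0396°.

longitude 62.0396°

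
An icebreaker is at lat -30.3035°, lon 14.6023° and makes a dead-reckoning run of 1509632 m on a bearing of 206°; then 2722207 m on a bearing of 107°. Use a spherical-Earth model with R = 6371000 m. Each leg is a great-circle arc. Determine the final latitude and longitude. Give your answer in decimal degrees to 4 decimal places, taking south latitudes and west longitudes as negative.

Apply the spherical direct solution leg by leg, carrying full precision between legs.
Leg 1: from (-30.3035°, 14.6023°), δ = 1509632/6371000 = 0.236954 rad, θ = 206° → φ = -42.2710°, λ = 6.6085°.
Leg 2: from (-42.2710°, 6.6085°), δ = 2722207/6371000 = 0.427281 rad, θ = 107° → φ = -44.5731°, λ = 40.4095°.

latitude -44.5731°, longitude 40.4095°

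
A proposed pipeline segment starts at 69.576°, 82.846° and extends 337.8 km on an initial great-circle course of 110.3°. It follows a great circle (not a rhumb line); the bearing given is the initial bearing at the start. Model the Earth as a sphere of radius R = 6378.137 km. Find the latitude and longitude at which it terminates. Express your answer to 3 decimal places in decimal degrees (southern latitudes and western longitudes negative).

latitude 68.343°, longitude 90.578°

δ = 337.8/6378.137 = 0.052962 rad (3.0345°).
With φ₁ = 69.576° = 1.214330 rad and θ = 110.3° = 1.925098 rad:
Destination latitude: φ₂ = arcsin( sin φ₁ cos δ + cos φ₁ sin δ cos θ ) = arcsin(0.929413) = 68.343°.
Then Δλ = atan2(0.017326, 0.127612) = 0.134945 rad, from sin θ sin δ cos φ₁ over cos δ − sin φ₁ sin φ₂.
Hence λ₂ = 82.846° + 7.732° = 90.578°.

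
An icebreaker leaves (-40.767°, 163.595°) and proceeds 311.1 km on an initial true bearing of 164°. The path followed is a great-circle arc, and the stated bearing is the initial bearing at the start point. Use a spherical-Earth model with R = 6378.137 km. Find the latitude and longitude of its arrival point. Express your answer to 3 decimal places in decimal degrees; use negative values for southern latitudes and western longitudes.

δ = 311.1/6378.137 = 0.048776 rad (2.7947°).
With φ₁ = -40.767° = -0.711518 rad and θ = 164° = 2.862340 rad:
Applying the spherical law of cosines for sides, sin φ₂ = sin φ₁ cos δ + cos φ₁ sin δ cos θ = -0.687704, so φ₂ = -43.449°.
Then Δλ = atan2(0.010178, 0.549750) = 0.018513 rad, from sin θ sin δ cos φ₁ over cos δ − sin φ₁ sin φ₂.
λ₂ = 163.595° + 1.061° = 164.656°.

latitude -43.449°, longitude 164.656°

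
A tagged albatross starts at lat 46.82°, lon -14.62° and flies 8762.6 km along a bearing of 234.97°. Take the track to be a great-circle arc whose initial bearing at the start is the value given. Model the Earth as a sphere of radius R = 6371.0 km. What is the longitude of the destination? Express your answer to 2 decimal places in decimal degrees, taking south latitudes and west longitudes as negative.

The arc subtends δ = 8762.6/6371 = 1.375388 rad at the centre.
Converting: φ₁ = 0.817163 rad, θ = 4.101000 rad.
Applying the spherical law of cosines for sides, sin φ₂ = sin φ₁ cos δ + cos φ₁ sin δ cos θ = -0.243724, so φ₂ = -14.11°.
Δλ = atan2( sin θ sin δ cos φ₁ , cos δ − sin φ₁ sin φ₂ ) = atan2(-0.549670, 0.371892) = -0.975966 rad = -55.92°.
λ₂ = -14.62° + -55.92° = -70.54°.

longitude -70.54°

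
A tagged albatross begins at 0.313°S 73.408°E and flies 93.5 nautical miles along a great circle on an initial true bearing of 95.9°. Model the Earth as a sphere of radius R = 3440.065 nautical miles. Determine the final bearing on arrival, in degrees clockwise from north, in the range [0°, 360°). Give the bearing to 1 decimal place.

final bearing 95.9°

Angular distance δ = d/R = 93.5 / 3440.065 = 0.027180 rad.
Start latitude φ₁ = -0.005463 rad; initial bearing θ = 1.673771 rad.
Applying the spherical law of cosines for sides, sin φ₂ = sin φ₁ cos δ + cos φ₁ sin δ cos θ = -0.008254, so φ₂ = -0.473°.
Then Δλ = atan2(0.027032, 0.999586) = 0.027037 rad, from sin θ sin δ cos φ₁ over cos δ − sin φ₁ sin φ₂.
λ₂ = λ₁ + Δλ = 74.957°.
The forward bearing on arrival equals the back-azimuth from the destination plus 180°.
Back-azimuth from P₂ (-0.5°, 75.0°) to P₁ (-0.3°, 73.4°), with Δλ' = λ₁ − λ₂ = -1.5°: atan2( sin Δλ' cos φ₁ , cos φ₂ sin φ₁ − sin φ₂ cos φ₁ cos Δλ' ) = 275.9°.
Final bearing = (275.9° + 180°) mod 360° = 95.9°.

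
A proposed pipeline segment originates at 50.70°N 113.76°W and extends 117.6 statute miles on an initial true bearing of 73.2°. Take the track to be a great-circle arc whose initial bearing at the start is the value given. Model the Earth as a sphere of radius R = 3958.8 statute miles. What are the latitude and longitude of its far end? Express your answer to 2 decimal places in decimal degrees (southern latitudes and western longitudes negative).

latitude 51.16°, longitude -111.16°

Angular distance δ = d/R = 117.6 / 3958.8 = 0.029706 rad.
Converting: φ₁ = 0.884882 rad, θ = 1.277581 rad.
Destination latitude: φ₂ = arcsin( sin φ₁ cos δ + cos φ₁ sin δ cos θ ) = arcsin(0.778936) = 51.16°.
For the longitude increment, Δλ = atan2( sin θ sin δ cos φ₁, cos δ − sin φ₁ sin φ₂ ) = atan2(0.018010, 0.396787) = 2.60°.
λ₂ = -113.76° + 2.60° = -111.16°.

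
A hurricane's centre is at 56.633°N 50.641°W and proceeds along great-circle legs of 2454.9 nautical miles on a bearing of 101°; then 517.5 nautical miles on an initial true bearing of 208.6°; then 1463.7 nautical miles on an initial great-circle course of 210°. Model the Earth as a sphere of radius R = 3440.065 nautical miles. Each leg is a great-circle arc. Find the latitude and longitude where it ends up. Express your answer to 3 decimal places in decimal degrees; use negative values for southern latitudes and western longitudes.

Apply the spherical direct solution leg by leg, carrying full precision between legs.
Leg 1: from (56.633°, -50.641°), δ = 2454.9/3440.065 = 0.713620 rad, θ = 101° → φ = 34.242°, λ = 0.371°.
Leg 2: from (34.242°, 0.371°), δ = 517.5/3440.065 = 0.150433 rad, θ = 208.6° → φ = 26.587°, λ = -4.231°.
Leg 3: from (26.587°, -4.231°), δ = 1463.7/3440.065 = 0.425486 rad, θ = 210° → φ = 5.048°, λ = -16.188°.

latitude 5.048°, longitude -16.188°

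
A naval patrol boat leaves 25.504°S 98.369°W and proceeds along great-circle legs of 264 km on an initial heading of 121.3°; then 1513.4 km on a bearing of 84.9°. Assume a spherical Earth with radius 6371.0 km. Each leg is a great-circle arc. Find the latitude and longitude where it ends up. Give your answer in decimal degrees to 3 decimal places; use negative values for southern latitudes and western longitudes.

Apply the spherical direct solution leg by leg, carrying full precision between legs.
Leg 1: from (-25.504°, -98.369°), δ = 264/6371 = 0.041438 rad, θ = 121.3° → φ = -26.720°, λ = -96.098°.
Leg 2: from (-26.720°, -96.098°), δ = 1513.4/6371 = 0.237545 rad, θ = 84.9° → φ = -24.728°, λ = -81.144°.

latitude -24.728°, longitude -81.144°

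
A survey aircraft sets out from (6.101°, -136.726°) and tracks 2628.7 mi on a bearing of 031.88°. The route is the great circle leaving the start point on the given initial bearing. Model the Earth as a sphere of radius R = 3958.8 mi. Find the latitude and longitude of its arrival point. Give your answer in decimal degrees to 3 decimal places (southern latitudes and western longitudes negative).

δ = 2628.7/3958.8 = 0.664014 rad (38.0452°).
Converting: φ₁ = 0.106483 rad, θ = 0.556411 rad.
Destination latitude: φ₂ = arcsin( sin φ₁ cos δ + cos φ₁ sin δ cos θ ) = arcsin(0.604056) = 37.161°.
Then Δλ = atan2(0.323641, 0.723325) = 0.420720 rad, from sin θ sin δ cos φ₁ over cos δ − sin φ₁ sin φ₂.
λ₂ = -136.726° + 24.105° = -112.621°.

latitude 37.161°, longitude -112.621°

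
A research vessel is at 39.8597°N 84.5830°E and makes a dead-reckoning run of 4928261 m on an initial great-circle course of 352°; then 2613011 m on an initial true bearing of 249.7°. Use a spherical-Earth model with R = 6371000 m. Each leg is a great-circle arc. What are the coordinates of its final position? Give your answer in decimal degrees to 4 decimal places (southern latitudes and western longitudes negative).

Apply the spherical direct solution leg by leg, carrying full precision between legs.
Leg 1: from (39.8597°, 84.5830°), δ = 4928261/6371000 = 0.773546 rad, θ = 352° → φ = 81.7403°, λ = 41.9847°.
Leg 2: from (81.7403°, 41.9847°), δ = 2613011/6371000 = 0.410141 rad, θ = 249.7° → φ = 62.5829°, λ = -12.3233°.

latitude 62.5829°, longitude -12.3233°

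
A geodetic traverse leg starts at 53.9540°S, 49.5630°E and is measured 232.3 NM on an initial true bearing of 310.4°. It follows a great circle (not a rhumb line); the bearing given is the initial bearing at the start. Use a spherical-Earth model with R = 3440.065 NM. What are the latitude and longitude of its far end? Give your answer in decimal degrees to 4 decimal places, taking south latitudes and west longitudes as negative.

latitude -51.3493°, longitude 44.8437°

The arc subtends δ = 232.3/3440.065 = 0.067528 rad at the centre.
Converting: φ₁ = -0.941675 rad, θ = 5.417502 rad.
Destination latitude: φ₂ = arcsin( sin φ₁ cos δ + cos φ₁ sin δ cos θ ) = arcsin(-0.780968) = -51.3493°.
Δλ = atan2( sin θ sin δ cos φ₁ , cos δ − sin φ₁ sin φ₂ ) = atan2(-0.030237, 0.366273) = -0.082367 rad = -4.7193°.
λ₂ = 49.5630° + -4.7193° = 44.8437°.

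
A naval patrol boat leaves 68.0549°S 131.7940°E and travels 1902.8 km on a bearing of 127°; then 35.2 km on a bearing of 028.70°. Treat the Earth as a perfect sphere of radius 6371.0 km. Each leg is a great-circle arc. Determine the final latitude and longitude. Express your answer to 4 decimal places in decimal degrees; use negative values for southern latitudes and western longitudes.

Apply the spherical direct solution leg by leg, carrying full precision between legs.
Leg 1: from (-68.0549°, 131.7940°), δ = 1902.8/6371 = 0.298666 rad, θ = 127° → φ = -72.2994°, λ = -177.5909°.
Leg 2: from (-72.2994°, -177.5909°), δ = 35.2/6371 = 0.005525 rad, θ = 28.7° → φ = -72.0211°, λ = -177.0984°.

latitude -72.0211°, longitude -177.0984°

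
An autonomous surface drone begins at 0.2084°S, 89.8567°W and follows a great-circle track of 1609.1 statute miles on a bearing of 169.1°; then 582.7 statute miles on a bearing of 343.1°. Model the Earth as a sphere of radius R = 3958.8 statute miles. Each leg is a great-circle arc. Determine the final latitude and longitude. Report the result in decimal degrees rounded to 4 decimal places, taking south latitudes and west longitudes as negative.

latitude -14.9640°, longitude -87.7257°

Apply the spherical direct solution leg by leg, carrying full precision between legs.
Leg 1: from (-0.2084°, -89.8567°), δ = 1609.1/3958.8 = 0.406462 rad, θ = 169.1° → φ = -23.0520°, λ = -85.1963°.
Leg 2: from (-23.0520°, -85.1963°), δ = 582.7/3958.8 = 0.147191 rad, θ = 343.1° → φ = -14.9640°, λ = -87.7257°.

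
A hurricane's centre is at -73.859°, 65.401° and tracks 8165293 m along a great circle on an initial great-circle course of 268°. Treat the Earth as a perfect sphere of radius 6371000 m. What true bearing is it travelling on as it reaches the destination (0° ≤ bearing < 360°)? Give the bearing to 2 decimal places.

Central angle δ = d/R = 1.281634 rad.
Start latitude φ₁ = -1.289083 rad; initial bearing θ = 4.677482 rad.
Applying the spherical law of cosines for sides, sin φ₂ = sin φ₁ cos δ + cos φ₁ sin δ cos θ = -0.283208, so φ₂ = -16.452°.
Then Δλ = atan2(-0.266298, 0.013105) = -1.521624 rad, from sin θ sin δ cos φ₁ over cos δ − sin φ₁ sin φ₂.
λ₂ = λ₁ + Δλ = -21.782°.
The forward bearing on arrival equals the back-azimuth from the destination plus 180°.
Back-azimuth from P₂ (-16.45°, -21.78°) to P₁ (-73.86°, 65.40°), with Δλ' = λ₁ − λ₂ = 87.18°: atan2( sin Δλ' cos φ₁ , cos φ₂ sin φ₁ − sin φ₂ cos φ₁ cos Δλ' ) = 163.16°.
Final bearing = (163.16° + 180°) mod 360° = 343.16°.

final bearing 343.16°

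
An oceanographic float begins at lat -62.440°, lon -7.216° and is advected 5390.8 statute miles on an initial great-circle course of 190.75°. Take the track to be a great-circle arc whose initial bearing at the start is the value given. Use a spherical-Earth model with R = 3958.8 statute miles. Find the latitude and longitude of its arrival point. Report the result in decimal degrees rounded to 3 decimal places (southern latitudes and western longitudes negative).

Central angle δ = d/R = 1.361726 rad.
With φ₁ = -62.440° = -1.089784 rad and θ = 190.75° = 3.329216 rad:
Destination latitude: φ₂ = arcsin( sin φ₁ cos δ + cos φ₁ sin δ cos θ ) = arcsin(-0.628658) = -38.951°.
Then Δλ = atan2(-0.084421, -0.349772) = -2.904761 rad, from sin θ sin δ cos φ₁ over cos δ − sin φ₁ sin φ₂.
λ₂ = -7.216° + -166.431° = -173.647°.

latitude -38.951°, longitude -173.647°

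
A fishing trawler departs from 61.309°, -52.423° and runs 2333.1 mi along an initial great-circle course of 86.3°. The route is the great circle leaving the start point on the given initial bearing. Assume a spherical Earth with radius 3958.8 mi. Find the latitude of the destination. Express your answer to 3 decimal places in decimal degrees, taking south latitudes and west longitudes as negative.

latitude 48.285°

δ = 2333.1/3958.8 = 0.589345 rad (33.7670°).
Start latitude φ₁ = 1.070044 rad; initial bearing θ = 1.506219 rad.
Applying the spherical law of cosines for sides, sin φ₂ = sin φ₁ cos δ + cos φ₁ sin δ cos θ = 0.746458, so φ₂ = 48.285°.
Δλ = atan2( sin θ sin δ cos φ₁ , cos δ − sin φ₁ sin φ₂ ) = atan2(0.266284, 0.176495) = 0.985468 rad = 56.463°.
λ₂ = -52.423° + 56.463° = 4.040°.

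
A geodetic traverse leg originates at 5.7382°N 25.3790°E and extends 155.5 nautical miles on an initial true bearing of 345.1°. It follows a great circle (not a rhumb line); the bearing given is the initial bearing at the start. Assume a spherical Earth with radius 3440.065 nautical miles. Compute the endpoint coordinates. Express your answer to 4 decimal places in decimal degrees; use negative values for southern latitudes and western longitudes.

The arc subtends δ = 155.5/3440.065 = 0.045203 rad at the centre.
Converting: φ₁ = 0.100150 rad, θ = 6.023131 rad.
Applying the spherical law of cosines for sides, sin φ₂ = sin φ₁ cos δ + cos φ₁ sin δ cos θ = 0.143330, so φ₂ = 8.2406°.
For the longitude increment, Δλ = atan2( sin θ sin δ cos φ₁, cos δ − sin φ₁ sin φ₂ ) = atan2(-0.011561, 0.984648) = -0.6727°.
λ₂ = 25.3790° + -0.6727° = 24.7063°.

latitude 8.2406°, longitude 24.7063°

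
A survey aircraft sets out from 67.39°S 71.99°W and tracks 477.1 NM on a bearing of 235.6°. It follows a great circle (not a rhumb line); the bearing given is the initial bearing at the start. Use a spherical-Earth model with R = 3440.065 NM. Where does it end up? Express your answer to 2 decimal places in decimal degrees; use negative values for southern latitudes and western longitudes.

δ = 477.1/3440.065 = 0.138689 rad (7.9463°).
With φ₁ = -67.39° = -1.176177 rad and θ = 235.6° = 4.111996 rad:
Destination latitude: φ₂ = arcsin( sin φ₁ cos δ + cos φ₁ sin δ cos θ ) = arcsin(-0.944307) = -70.79°.
Then Δλ = atan2(-0.043854, 0.118668) = -0.353987 rad, from sin θ sin δ cos φ₁ over cos δ − sin φ₁ sin φ₂.
λ₂ = λ₁ + Δλ = -92.27°.

latitude -70.79°, longitude -92.27°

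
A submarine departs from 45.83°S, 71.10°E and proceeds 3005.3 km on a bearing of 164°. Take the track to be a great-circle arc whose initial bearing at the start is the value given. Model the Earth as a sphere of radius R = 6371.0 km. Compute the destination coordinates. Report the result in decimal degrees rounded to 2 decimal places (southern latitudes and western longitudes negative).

Central angle δ = d/R = 0.471716 rad.
With φ₁ = -45.83° = -0.799884 rad and θ = 164° = 2.862340 rad:
Applying the spherical law of cosines for sides, sin φ₂ = sin φ₁ cos δ + cos φ₁ sin δ cos θ = -0.943308, so φ₂ = -70.61°.
Δλ = atan2( sin θ sin δ cos φ₁ , cos δ − sin φ₁ sin φ₂ ) = atan2(0.087276, 0.214178) = 0.386947 rad = 22.17°.
Hence λ₂ = 71.10° + 22.17° = 93.27°.

latitude -70.61°, longitude 93.27°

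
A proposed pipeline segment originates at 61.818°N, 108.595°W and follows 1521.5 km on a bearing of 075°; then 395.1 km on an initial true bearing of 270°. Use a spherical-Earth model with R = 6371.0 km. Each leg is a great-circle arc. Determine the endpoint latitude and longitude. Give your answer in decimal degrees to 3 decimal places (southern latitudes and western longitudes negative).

Apply the spherical direct solution leg by leg, carrying full precision between legs.
Leg 1: from (61.818°, -108.595°), δ = 1521.5/6371 = 0.238817 rad, θ = 75° → φ = 62.295°, λ = -79.158°.
Leg 2: from (62.295°, -79.158°), δ = 395.1/6371 = 0.062015 rad, θ = 270° → φ = 62.086°, λ = -86.766°.

latitude 62.086°, longitude -86.766°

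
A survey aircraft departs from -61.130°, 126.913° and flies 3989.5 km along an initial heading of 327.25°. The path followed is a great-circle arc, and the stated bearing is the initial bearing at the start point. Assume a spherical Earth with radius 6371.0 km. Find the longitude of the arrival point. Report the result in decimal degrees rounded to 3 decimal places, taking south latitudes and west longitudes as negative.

longitude 105.841°

Angular distance δ = d/R = 3989.5 / 6371 = 0.626197 rad.
With φ₁ = -61.130° = -1.066920 rad and θ = 327.25° = 5.711590 rad:
Applying the spherical law of cosines for sides, sin φ₂ = sin φ₁ cos δ + cos φ₁ sin δ cos θ = -0.471574, so φ₂ = -28.137°.
For the longitude increment, Δλ = atan2( sin θ sin δ cos φ₁, cos δ − sin φ₁ sin φ₂ ) = atan2(-0.153078, 0.397297) = -21.072°.
λ₂ = 126.913° + -21.072° = 105.841°.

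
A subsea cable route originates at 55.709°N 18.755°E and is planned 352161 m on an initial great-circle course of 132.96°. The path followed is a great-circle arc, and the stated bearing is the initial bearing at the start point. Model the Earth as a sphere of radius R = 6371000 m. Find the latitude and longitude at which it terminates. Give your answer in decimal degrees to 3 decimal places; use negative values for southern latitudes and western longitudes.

latitude 53.486°, longitude 22.651°

δ = 352161/6371000 = 0.055276 rad (3.1671°).
With φ₁ = 55.709° = 0.972305 rad and θ = 132.96° = 2.320590 rad:
Applying the spherical law of cosines for sides, sin φ₂ = sin φ₁ cos δ + cos φ₁ sin δ cos θ = 0.803713, so φ₂ = 53.486°.
Δλ = atan2( sin θ sin δ cos φ₁ , cos δ − sin φ₁ sin φ₂ ) = atan2(0.022779, 0.334456) = 0.068003 rad = 3.896°.
Hence λ₂ = 18.755° + 3.896° = 22.651°.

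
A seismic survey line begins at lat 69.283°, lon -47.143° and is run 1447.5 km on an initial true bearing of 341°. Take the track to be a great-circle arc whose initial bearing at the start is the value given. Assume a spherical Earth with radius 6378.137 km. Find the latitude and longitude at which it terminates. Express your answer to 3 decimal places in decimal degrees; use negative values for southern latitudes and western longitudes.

latitude 80.615°, longitude -73.836°

Angular distance δ = d/R = 1447.5 / 6378.137 = 0.226947 rad.
Converting: φ₁ = 1.209216 rad, θ = 5.951573 rad.
sin φ₂ = sin φ₁ cos δ + cos φ₁ sin δ cos θ = (0.935339)(0.974358) + (0.353752)(0.225004)(0.945519) = 0.986614
φ₂ = asin(0.986614) = 1.406993 rad = 80.615°.
Δλ = atan2( sin θ sin δ cos φ₁ , cos δ − sin φ₁ sin φ₂ ) = atan2(-0.025914, 0.051539) = -0.465886 rad = -26.693°.
λ₂ = λ₁ + Δλ = -73.836°.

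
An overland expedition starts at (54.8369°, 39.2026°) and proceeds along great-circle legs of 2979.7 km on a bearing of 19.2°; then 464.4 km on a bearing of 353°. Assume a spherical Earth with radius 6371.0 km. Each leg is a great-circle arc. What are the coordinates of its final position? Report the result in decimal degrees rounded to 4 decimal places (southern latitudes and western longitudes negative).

latitude 81.2707°, longitude 77.6202°

Apply the spherical direct solution leg by leg, carrying full precision between legs.
Leg 1: from (54.8369°, 39.2026°), δ = 2979.7/6371 = 0.467697 rad, θ = 19.2° → φ = 77.1400°, λ = 80.9729°.
Leg 2: from (77.1400°, 80.9729°), δ = 464.4/6371 = 0.072893 rad, θ = 353° → φ = 81.2707°, λ = 77.6202°.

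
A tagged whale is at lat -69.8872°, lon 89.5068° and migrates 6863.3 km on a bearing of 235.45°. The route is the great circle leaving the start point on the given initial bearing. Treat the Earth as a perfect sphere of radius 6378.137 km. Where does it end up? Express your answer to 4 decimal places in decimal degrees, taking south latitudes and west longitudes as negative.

The arc subtends δ = 6863.3/6378.137 = 1.076067 rad at the centre.
With φ₁ = -69.8872° = -1.219762 rad and θ = 235.45° = 4.109378 rad:
Destination latitude: φ₂ = arcsin( sin φ₁ cos δ + cos φ₁ sin δ cos θ ) = arcsin(-0.617474) = -38.1319°.
Then Δλ = atan2(-0.249263, -0.105025) = -1.969564 rad, from sin θ sin δ cos φ₁ over cos δ − sin φ₁ sin φ₂.
λ₂ = λ₁ + Δλ = -23.3409°.

latitude -38.1319°, longitude -23.3409°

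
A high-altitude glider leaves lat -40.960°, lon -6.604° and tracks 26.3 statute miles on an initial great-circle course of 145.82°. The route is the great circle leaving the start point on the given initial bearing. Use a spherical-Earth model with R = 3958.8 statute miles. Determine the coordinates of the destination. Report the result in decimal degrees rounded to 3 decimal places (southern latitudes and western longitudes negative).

Central angle δ = d/R = 0.006643 rad.
With φ₁ = -40.960° = -0.714887 rad and θ = 145.82° = 2.545039 rad:
Destination latitude: φ₂ = arcsin( sin φ₁ cos δ + cos φ₁ sin δ cos θ ) = arcsin(-0.659668) = -41.275°.
For the longitude increment, Δλ = atan2( sin θ sin δ cos φ₁, cos δ − sin φ₁ sin φ₂ ) = atan2(0.002818, 0.567545) = 0.285°.
Hence λ₂ = -6.604° + 0.285° = -6.319°.

latitude -41.275°, longitude -6.319°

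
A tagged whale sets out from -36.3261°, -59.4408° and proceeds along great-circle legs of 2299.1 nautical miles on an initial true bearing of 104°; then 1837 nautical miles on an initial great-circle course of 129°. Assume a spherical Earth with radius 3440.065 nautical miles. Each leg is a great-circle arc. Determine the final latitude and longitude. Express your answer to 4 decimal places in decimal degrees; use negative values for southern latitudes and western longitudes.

Apply the spherical direct solution leg by leg, carrying full precision between legs.
Leg 1: from (-36.3261°, -59.4408°), δ = 2299.1/3440.065 = 0.668330 rad, θ = 104° → φ = -35.8534°, λ = -11.5530°.
Leg 2: from (-35.8534°, -11.5530°), δ = 1837/3440.065 = 0.534002 rad, θ = 129° → φ = -49.7993°, λ = 26.2404°.

latitude -49.7993°, longitude 26.2404°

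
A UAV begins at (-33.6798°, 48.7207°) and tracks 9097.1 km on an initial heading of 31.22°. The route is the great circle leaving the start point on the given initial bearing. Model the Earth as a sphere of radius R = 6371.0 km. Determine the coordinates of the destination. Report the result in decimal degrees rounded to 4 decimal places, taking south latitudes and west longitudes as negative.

Central angle δ = d/R = 1.427892 rad.
Converting: φ₁ = -0.587823 rad, θ = 0.544892 rad.
Applying the spherical law of cosines for sides, sin φ₂ = sin φ₁ cos δ + cos φ₁ sin δ cos θ = 0.625408, so φ₂ = 38.7122°.
For the longitude increment, Δλ = atan2( sin θ sin δ cos φ₁, cos δ − sin φ₁ sin φ₂ ) = atan2(0.426928, 0.489239) = 41.1091°.
λ₂ = λ₁ + Δλ = 89.8298°.

latitude 38.7122°, longitude 89.8298°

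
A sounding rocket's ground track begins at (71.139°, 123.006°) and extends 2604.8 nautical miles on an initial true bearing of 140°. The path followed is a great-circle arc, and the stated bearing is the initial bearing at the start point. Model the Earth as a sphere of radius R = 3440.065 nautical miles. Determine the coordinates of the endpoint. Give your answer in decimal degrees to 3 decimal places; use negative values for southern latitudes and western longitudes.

Central angle δ = d/R = 0.757195 rad.
With φ₁ = 71.139° = 1.241610 rad and θ = 140° = 2.443461 rad:
Destination latitude: φ₂ = arcsin( sin φ₁ cos δ + cos φ₁ sin δ cos θ ) = arcsin(0.517641) = 31.174°.
Δλ = atan2( sin θ sin δ cos φ₁ , cos δ − sin φ₁ sin φ₂ ) = atan2(0.142732, 0.236919) = 0.542220 rad = 31.067°.
Hence λ₂ = 123.006° + 31.067° = 154.073°.

latitude 31.174°, longitude 154.073°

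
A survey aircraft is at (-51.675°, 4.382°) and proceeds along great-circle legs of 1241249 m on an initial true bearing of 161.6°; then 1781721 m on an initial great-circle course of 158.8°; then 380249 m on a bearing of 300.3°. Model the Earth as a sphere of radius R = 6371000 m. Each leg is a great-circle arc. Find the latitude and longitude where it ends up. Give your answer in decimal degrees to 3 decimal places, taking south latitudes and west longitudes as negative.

latitude -73.882°, longitude 25.333°

Apply the spherical direct solution leg by leg, carrying full precision between legs.
Leg 1: from (-51.675°, 4.382°), δ = 1241249/6371000 = 0.194828 rad, θ = 161.6° → φ = -62.077°, λ = 11.880°.
Leg 2: from (-62.077°, 11.880°), δ = 1781721/6371000 = 0.279661 rad, θ = 158.8° → φ = -75.875°, λ = 36.024°.
Leg 3: from (-75.875°, 36.024°), δ = 380249/6371000 = 0.059684 rad, θ = 300.3° → φ = -73.882°, λ = 25.333°.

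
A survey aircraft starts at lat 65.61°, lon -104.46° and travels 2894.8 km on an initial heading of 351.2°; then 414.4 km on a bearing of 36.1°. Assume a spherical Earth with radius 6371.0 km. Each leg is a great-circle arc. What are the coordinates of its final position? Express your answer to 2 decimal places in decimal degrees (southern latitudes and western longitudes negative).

latitude 87.56°, longitude -150.21°

Apply the spherical direct solution leg by leg, carrying full precision between legs.
Leg 1: from (65.61°, -104.46°), δ = 2894.8/6371 = 0.454371 rad, θ = 351.2° → φ = 85.91°, λ = 145.89°.
Leg 2: from (85.91°, 145.89°), δ = 414.4/6371 = 0.065045 rad, θ = 36.1° → φ = 87.56°, λ = -150.21°.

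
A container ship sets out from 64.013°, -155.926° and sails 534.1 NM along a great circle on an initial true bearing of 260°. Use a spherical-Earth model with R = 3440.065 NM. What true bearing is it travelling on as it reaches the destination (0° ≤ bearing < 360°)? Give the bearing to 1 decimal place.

final bearing 243.6°

Central angle δ = d/R = 0.155259 rad.
With φ₁ = 64.013° = 1.117238 rad and θ = 260° = 4.537856 rad:
sin φ₂ = sin φ₁ cos δ + cos φ₁ sin δ cos θ = (0.898893)(0.987972) + (0.438167)(0.154636)(-0.173648) = 0.876315
φ₂ = asin(0.876315) = 1.068160 rad = 61.201°.
Then Δλ = atan2(-0.066727, 0.200257) = -0.321636 rad, from sin θ sin δ cos φ₁ over cos δ − sin φ₁ sin φ₂.
λ₂ = -155.926° + -18.428° = -174.354°.
The forward bearing on arrival equals the back-azimuth from the destination plus 180°.
Back-azimuth from P₂ (61.2°, -174.4°) to P₁ (64.0°, -155.9°), with Δλ' = λ₁ − λ₂ = 18.4°: atan2( sin Δλ' cos φ₁ , cos φ₂ sin φ₁ − sin φ₂ cos φ₁ cos Δλ' ) = 63.6°.
Final bearing = (63.6° + 180°) mod 360° = 243.6°.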